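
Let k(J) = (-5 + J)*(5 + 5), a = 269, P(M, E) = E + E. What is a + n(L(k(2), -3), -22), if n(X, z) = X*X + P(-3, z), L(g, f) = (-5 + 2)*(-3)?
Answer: 306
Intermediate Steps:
P(M, E) = 2*E
k(J) = -50 + 10*J (k(J) = (-5 + J)*10 = -50 + 10*J)
L(g, f) = 9 (L(g, f) = -3*(-3) = 9)
n(X, z) = X² + 2*z (n(X, z) = X*X + 2*z = X² + 2*z)
a + n(L(k(2), -3), -22) = 269 + (9² + 2*(-22)) = 269 + (81 - 44) = 269 + 37 = 306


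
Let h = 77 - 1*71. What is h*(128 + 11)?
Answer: 834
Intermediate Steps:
h = 6 (h = 77 - 71 = 6)
h*(128 + 11) = 6*(128 + 11) = 6*139 = 834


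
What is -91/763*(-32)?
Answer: 416/109 ≈ 3.8165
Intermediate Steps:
-91/763*(-32) = -91*1/763*(-32) = -13/109*(-32) = 416/109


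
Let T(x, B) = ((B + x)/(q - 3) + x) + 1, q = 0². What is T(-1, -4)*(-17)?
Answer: -85/3 ≈ -28.333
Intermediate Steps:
q = 0
T(x, B) = 1 - B/3 + 2*x/3 (T(x, B) = ((B + x)/(0 - 3) + x) + 1 = ((B + x)/(-3) + x) + 1 = ((B + x)*(-⅓) + x) + 1 = ((-B/3 - x/3) + x) + 1 = (-B/3 + 2*x/3) + 1 = 1 - B/3 + 2*x/3)
T(-1, -4)*(-17) = (1 - ⅓*(-4) + (⅔)*(-1))*(-17) = (1 + 4/3 - ⅔)*(-17) = (5/3)*(-17) = -85/3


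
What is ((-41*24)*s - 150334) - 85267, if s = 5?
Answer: -240521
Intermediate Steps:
((-41*24)*s - 150334) - 85267 = (-41*24*5 - 150334) - 85267 = (-984*5 - 150334) - 85267 = (-4920 - 150334) - 85267 = -155254 - 85267 = -240521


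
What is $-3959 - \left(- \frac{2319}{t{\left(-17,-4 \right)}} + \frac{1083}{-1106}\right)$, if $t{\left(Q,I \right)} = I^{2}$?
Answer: $- \frac{33738161}{8848} \approx -3813.1$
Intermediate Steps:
$-3959 - \left(- \frac{2319}{t{\left(-17,-4 \right)}} + \frac{1083}{-1106}\right) = -3959 - \left(- \frac{2319}{\left(-4\right)^{2}} + \frac{1083}{-1106}\right) = -3959 - \left(- \frac{2319}{16} + 1083 \left(- \frac{1}{1106}\right)\right) = -3959 - \left(\left(-2319\right) \frac{1}{16} - \frac{1083}{1106}\right) = -3959 - \left(- \frac{2319}{16} - \frac{1083}{1106}\right) = -3959 - - \frac{1291071}{8848} = -3959 + \frac{1291071}{8848} = - \frac{33738161}{8848}$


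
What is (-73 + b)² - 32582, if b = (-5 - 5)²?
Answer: -31853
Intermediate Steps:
b = 100 (b = (-10)² = 100)
(-73 + b)² - 32582 = (-73 + 100)² - 32582 = 27² - 32582 = 729 - 32582 = -31853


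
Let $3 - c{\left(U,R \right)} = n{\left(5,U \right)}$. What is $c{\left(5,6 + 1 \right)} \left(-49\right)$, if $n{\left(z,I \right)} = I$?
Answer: $98$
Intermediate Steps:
$c{\left(U,R \right)} = 3 - U$
$c{\left(5,6 + 1 \right)} \left(-49\right) = \left(3 - 5\right) \left(-49\right) = \left(-2\right) \left(-49\right) = 98$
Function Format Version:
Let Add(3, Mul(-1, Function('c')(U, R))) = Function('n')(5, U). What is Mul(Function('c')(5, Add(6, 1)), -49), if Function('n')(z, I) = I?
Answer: 98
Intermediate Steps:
Function('c')(U, R) = Add(3, Mul(-1, U))
Mul(Function('c')(5, Add(6, 1)), -49) = Mul(Add(3, Mul(-1, 5)), -49) = Mul(Add(3, -5), -49) = Mul(-2, -49) = 98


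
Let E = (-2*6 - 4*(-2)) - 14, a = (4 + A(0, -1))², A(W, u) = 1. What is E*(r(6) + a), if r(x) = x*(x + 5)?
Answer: -1638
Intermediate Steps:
r(x) = x*(5 + x)
a = 25 (a = (4 + 1)² = 5² = 25)
E = -18 (E = (-12 + 8) - 14 = -4 - 14 = -18)
E*(r(6) + a) = -18*(6*(5 + 6) + 25) = -18*(6*11 + 25) = -18*(66 + 25) = -18*91 = -1638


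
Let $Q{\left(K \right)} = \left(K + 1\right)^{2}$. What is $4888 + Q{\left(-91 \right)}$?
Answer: $12988$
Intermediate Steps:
$Q{\left(K \right)} = \left(1 + K\right)^{2}$
$4888 + Q{\left(-91 \right)} = 4888 + \left(1 - 91\right)^{2} = 4888 + \left(-90\right)^{2} = 4888 + 8100 = 12988$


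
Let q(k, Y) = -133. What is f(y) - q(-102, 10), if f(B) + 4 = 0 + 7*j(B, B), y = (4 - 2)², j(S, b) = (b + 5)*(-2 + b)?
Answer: 255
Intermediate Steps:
j(S, b) = (-2 + b)*(5 + b) (j(S, b) = (5 + b)*(-2 + b) = (-2 + b)*(5 + b))
y = 4 (y = 2² = 4)
f(B) = -74 + 7*B² + 21*B (f(B) = -4 + (0 + 7*(-10 + B² + 3*B)) = -4 + (0 + (-70 + 7*B² + 21*B)) = -4 + (-70 + 7*B² + 21*B) = -74 + 7*B² + 21*B)
f(y) - q(-102, 10) = (-74 + 7*4² + 21*4) - 1*(-133) = (-74 + 7*16 + 84) + 133 = (-74 + 112 + 84) + 133 = 122 + 133 = 255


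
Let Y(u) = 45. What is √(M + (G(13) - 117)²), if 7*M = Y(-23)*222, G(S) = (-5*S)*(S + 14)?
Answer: 3*√19087194/7 ≈ 1872.4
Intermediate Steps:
G(S) = -5*S*(14 + S) (G(S) = (-5*S)*(14 + S) = -5*S*(14 + S))
M = 9990/7 (M = (45*222)/7 = (⅐)*9990 = 9990/7 ≈ 1427.1)
√(M + (G(13) - 117)²) = √(9990/7 + (-5*13*(14 + 13) - 117)²) = √(9990/7 + (-5*13*27 - 117)²) = √(9990/7 + (-1755 - 117)²) = √(9990/7 + (-1872)²) = √(9990/7 + 3504384) = √(24540678/7) = 3*√19087194/7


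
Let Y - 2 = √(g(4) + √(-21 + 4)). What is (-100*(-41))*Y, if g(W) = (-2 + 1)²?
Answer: 8200 + 4100*√(1 + I*√17) ≈ 14838.0 + 5220.6*I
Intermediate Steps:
g(W) = 1 (g(W) = (-1)² = 1)
Y = 2 + √(1 + I*√17) (Y = 2 + √(1 + √(-21 + 4)) = 2 + √(1 + √(-17)) = 2 + √(1 + I*√17) ≈ 3.619 + 1.2733*I)
(-100*(-41))*Y = (-100*(-41))*(2 + √(1 + I*√17)) = 4100*(2 + √(1 + I*√17)) = 8200 + 4100*√(1 + I*√17)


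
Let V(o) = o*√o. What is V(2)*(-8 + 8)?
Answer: 0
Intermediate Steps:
V(o) = o^(3/2)
V(2)*(-8 + 8) = 2^(3/2)*(-8 + 8) = (2*√2)*0 = 0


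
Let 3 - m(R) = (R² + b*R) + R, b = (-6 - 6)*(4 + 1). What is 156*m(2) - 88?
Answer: 18164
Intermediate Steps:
b = -60 (b = -12*5 = -60)
m(R) = 3 - R² + 59*R (m(R) = 3 - ((R² - 60*R) + R) = 3 - (R² - 59*R) = 3 + (-R² + 59*R) = 3 - R² + 59*R)
156*m(2) - 88 = 156*(3 - 1*2² + 59*2) - 88 = 156*(3 - 1*4 + 118) - 88 = 156*(3 - 4 + 118) - 88 = 156*117 - 88 = 18252 - 88 = 18164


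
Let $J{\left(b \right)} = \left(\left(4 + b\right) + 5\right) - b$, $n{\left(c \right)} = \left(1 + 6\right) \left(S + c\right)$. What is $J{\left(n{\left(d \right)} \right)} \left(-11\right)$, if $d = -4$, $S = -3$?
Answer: $-99$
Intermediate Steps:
$n{\left(c \right)} = -21 + 7 c$ ($n{\left(c \right)} = \left(1 + 6\right) \left(-3 + c\right) = 7 \left(-3 + c\right) = -21 + 7 c$)
$J{\left(b \right)} = 9$ ($J{\left(b \right)} = \left(9 + b\right) - b = 9$)
$J{\left(n{\left(d \right)} \right)} \left(-11\right) = 9 \left(-11\right) = -99$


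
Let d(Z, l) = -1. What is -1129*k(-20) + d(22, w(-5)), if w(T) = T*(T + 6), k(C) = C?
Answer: 22579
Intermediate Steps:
w(T) = T*(6 + T)
-1129*k(-20) + d(22, w(-5)) = -1129*(-20) - 1 = 22580 - 1 = 22579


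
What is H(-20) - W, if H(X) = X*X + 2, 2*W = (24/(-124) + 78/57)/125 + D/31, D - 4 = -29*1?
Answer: 1911393/4750 ≈ 402.40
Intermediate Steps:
D = -25 (D = 4 - 29*1 = 4 - 29 = -25)
W = -1893/4750 (W = ((24/(-124) + 78/57)/125 - 25/31)/2 = ((24*(-1/124) + 78*(1/57))*(1/125) - 25*1/31)/2 = ((-6/31 + 26/19)*(1/125) - 25/31)/2 = ((692/589)*(1/125) - 25/31)/2 = (692/73625 - 25/31)/2 = (½)*(-1893/2375) = -1893/4750 ≈ -0.39853)
H(X) = 2 + X² (H(X) = X² + 2 = 2 + X²)
H(-20) - W = (2 + (-20)²) - 1*(-1893/4750) = (2 + 400) + 1893/4750 = 402 + 1893/4750 = 1911393/4750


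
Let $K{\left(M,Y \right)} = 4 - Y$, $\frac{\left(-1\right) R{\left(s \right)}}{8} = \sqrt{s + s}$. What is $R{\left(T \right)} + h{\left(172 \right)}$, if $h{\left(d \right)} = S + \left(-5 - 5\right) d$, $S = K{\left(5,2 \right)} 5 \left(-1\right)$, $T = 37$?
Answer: $-1730 - 8 \sqrt{74} \approx -1798.8$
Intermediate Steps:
$R{\left(s \right)} = - 8 \sqrt{2} \sqrt{s}$ ($R{\left(s \right)} = - 8 \sqrt{s + s} = - 8 \sqrt{2 s} = - 8 \sqrt{2} \sqrt{s}$)
$S = -10$ ($S = \left(4 - 2\right) 5 \left(-1\right) = 2 \cdot 5 \left(-1\right) = 10 \left(-1\right) = -10$)
$h{\left(d \right)} = -10 - 10 d$ ($h{\left(d \right)} = -10 + \left(-5 - 5\right) d = -10 - 10 d$)
$R{\left(T \right)} + h{\left(172 \right)} = - 8 \sqrt{2} \sqrt{37} - 1730 = - 8 \sqrt{74} - 1730 = -1730 - 8 \sqrt{74}$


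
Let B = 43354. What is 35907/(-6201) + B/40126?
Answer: -195327688/41470221 ≈ -4.7101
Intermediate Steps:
35907/(-6201) + B/40126 = 35907/(-6201) + 43354/40126 = 35907*(-1/6201) + 43354*(1/40126) = -11969/2067 + 21677/20063 = -195327688/41470221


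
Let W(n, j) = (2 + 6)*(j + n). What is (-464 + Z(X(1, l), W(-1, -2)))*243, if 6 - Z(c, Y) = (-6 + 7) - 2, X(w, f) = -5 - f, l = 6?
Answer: -111051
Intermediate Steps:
W(n, j) = 8*j + 8*n (W(n, j) = 8*(j + n) = 8*j + 8*n)
Z(c, Y) = 7 (Z(c, Y) = 6 - ((-6 + 7) - 2) = 6 - (1 - 2) = 6 - 1*(-1) = 6 + 1 = 7)
(-464 + Z(X(1, l), W(-1, -2)))*243 = (-464 + 7)*243 = -457*243 = -111051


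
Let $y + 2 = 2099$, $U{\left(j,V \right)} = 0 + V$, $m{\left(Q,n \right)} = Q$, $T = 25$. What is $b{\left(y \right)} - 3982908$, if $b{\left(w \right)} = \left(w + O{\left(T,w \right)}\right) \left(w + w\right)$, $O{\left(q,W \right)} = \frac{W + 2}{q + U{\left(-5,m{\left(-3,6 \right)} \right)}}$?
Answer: $\frac{57332613}{11} \approx 5.2121 \cdot 10^{6}$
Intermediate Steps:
$U{\left(j,V \right)} = V$
$y = 2097$ ($y = -2 + 2099 = 2097$)
$O{\left(q,W \right)} = \frac{2 + W}{-3 + q}$ ($O{\left(q,W \right)} = \frac{W + 2}{q - 3} = \frac{2 + W}{-3 + q}$)
$b{\left(w \right)} = 2 w \left(\frac{1}{11} + \frac{23 w}{22}\right)$ ($b{\left(w \right)} = \left(w + \frac{2 + w}{-3 + 25}\right) \left(w + w\right) = \left(w + \frac{2 + w}{22}\right) 2 w = \left(w + \left(\frac{1}{11} + \frac{w}{22}\right)\right) 2 w = \left(\frac{1}{11} + \frac{23 w}{22}\right) 2 w = 2 w \left(\frac{1}{11} + \frac{23 w}{22}\right)$)
$b{\left(y \right)} - 3982908 = \frac{1}{11} \cdot 2097 \left(2 + 23 \cdot 2097\right) - 3982908 = \frac{1}{11} \cdot 2097 \left(2 + 48231\right) - 3982908 = \frac{1}{11} \cdot 2097 \cdot 48233 - 3982908 = \frac{101144601}{11} - 3982908 = \frac{57332613}{11}$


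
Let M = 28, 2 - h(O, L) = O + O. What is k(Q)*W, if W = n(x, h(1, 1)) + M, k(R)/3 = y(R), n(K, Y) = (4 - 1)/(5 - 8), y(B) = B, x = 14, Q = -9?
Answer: -729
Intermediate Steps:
h(O, L) = 2 - 2*O (h(O, L) = 2 - (O + O) = 2 - 2*O)
n(K, Y) = -1 (n(K, Y) = 3/(-3) = 3*(-1/3) = -1)
k(R) = 3*R
W = 27 (W = -1 + 28 = 27)
k(Q)*W = (3*(-9))*27 = -27*27 = -729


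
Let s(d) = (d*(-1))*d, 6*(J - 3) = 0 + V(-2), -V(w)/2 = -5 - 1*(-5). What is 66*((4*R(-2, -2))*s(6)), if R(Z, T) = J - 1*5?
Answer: 19008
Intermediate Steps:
V(w) = 0 (V(w) = -2*(-5 - 1*(-5)) = -2*(-5 + 5) = -2*0 = 0)
J = 3 (J = 3 + (0 + 0)/6 = 3 + (⅙)*0 = 3 + 0 = 3)
s(d) = -d² (s(d) = (-d)*d = -d²)
R(Z, T) = -2 (R(Z, T) = 3 - 1*5 = 3 - 5 = -2)
66*((4*R(-2, -2))*s(6)) = 66*((4*(-2))*(-1*6²)) = 66*(-(-8)*36) = 66*(-8*(-36)) = 66*288 = 19008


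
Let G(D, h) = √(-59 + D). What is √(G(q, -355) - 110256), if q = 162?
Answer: √(-110256 + √103) ≈ 332.03*I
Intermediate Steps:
√(G(q, -355) - 110256) = √(√(-59 + 162) - 110256) = √(√103 - 110256) = √(-110256 + √103)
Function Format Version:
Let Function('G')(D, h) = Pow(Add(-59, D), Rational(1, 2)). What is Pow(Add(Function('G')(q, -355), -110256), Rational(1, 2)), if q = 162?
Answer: Pow(Add(-110256, Pow(103, Rational(1, 2))), Rational(1, 2)) ≈ Mul(332.03, I)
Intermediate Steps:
Pow(Add(Function('G')(q, -355), -110256), Rational(1, 2)) = Pow(Add(Pow(Add(-59, 162), Rational(1, 2)), -110256), Rational(1, 2)) = Pow(Add(Pow(103, Rational(1, 2)), -110256), Rational(1, 2)) = Pow(Add(-110256, Pow(103, Rational(1, 2))), Rational(1, 2))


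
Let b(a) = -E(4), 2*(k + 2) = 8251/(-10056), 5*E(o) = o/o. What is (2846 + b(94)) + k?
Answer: 285931273/100560 ≈ 2843.4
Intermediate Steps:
E(o) = ⅕ (E(o) = (o/o)/5 = (⅕)*1 = ⅕)
k = -48475/20112 (k = -2 + (8251/(-10056))/2 = -2 + (8251*(-1/10056))/2 = -2 + (½)*(-8251/10056) = -2 - 8251/20112 = -48475/20112 ≈ -2.4103)
b(a) = -⅕ (b(a) = -1*⅕ = -⅕)
(2846 + b(94)) + k = (2846 - ⅕) - 48475/20112 = 14229/5 - 48475/20112 = 285931273/100560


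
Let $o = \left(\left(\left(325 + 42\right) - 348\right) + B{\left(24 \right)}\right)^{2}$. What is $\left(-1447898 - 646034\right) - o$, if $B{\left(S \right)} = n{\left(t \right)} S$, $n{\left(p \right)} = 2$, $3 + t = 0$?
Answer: $-2098421$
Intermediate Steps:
$t = -3$ ($t = -3 + 0 = -3$)
$B{\left(S \right)} = 2 S$
$o = 4489$ ($o = \left(\left(\left(325 + 42\right) - 348\right) + 2 \cdot 24\right)^{2} = \left(\left(367 - 348\right) + 48\right)^{2} = \left(19 + 48\right)^{2} = 67^{2} = 4489$)
$\left(-1447898 - 646034\right) - o = \left(-1447898 - 646034\right) - 4489 = -2093932 - 4489 = -2098421$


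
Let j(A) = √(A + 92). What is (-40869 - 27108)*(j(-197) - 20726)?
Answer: 1408891302 - 67977*I*√105 ≈ 1.4089e+9 - 6.9656e+5*I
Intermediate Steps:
j(A) = √(92 + A)
(-40869 - 27108)*(j(-197) - 20726) = (-40869 - 27108)*(√(92 - 197) - 20726) = -67977*(√(-105) - 20726) = -67977*(I*√105 - 20726) = -67977*(-20726 + I*√105) = 1408891302 - 67977*I*√105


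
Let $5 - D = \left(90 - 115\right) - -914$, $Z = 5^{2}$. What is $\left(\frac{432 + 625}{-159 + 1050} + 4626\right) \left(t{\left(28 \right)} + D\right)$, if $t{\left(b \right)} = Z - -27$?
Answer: $- \frac{3430188736}{891} \approx -3.8498 \cdot 10^{6}$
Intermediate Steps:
$Z = 25$
$t{\left(b \right)} = 52$ ($t{\left(b \right)} = 25 - -27 = 25 + 27 = 52$)
$D = -884$ ($D = 5 - \left(\left(90 - 115\right) - -914\right) = 5 - \left(-25 + 914\right) = 5 - 889 = -884$)
$\left(\frac{432 + 625}{-159 + 1050} + 4626\right) \left(t{\left(28 \right)} + D\right) = \left(\frac{432 + 625}{-159 + 1050} + 4626\right) \left(52 - 884\right) = \left(\frac{1057}{891} + 4626\right) \left(-832\right) = \frac{4122823}{891} \left(-832\right) = - \frac{3430188736}{891}$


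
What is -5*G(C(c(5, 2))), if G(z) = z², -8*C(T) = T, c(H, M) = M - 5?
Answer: -45/64 ≈ -0.70313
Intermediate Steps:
c(H, M) = -5 + M
C(T) = -T/8
-5*G(C(c(5, 2))) = -5*(-5 + 2)²/64 = -5*(-⅛*(-3))² = -5*(3/8)² = -5*9/64 = -45/64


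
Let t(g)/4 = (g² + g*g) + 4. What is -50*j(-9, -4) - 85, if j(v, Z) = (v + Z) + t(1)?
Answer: -635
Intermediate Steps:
t(g) = 16 + 8*g² (t(g) = 4*((g² + g*g) + 4) = 4*((g² + g²) + 4) = 4*(2*g² + 4) = 4*(4 + 2*g²) = 16 + 8*g²)
j(v, Z) = 24 + Z + v (j(v, Z) = (v + Z) + (16 + 8*1²) = (Z + v) + (16 + 8*1) = (Z + v) + (16 + 8) = (Z + v) + 24 = 24 + Z + v)
-50*j(-9, -4) - 85 = -50*(24 - 4 - 9) - 85 = -50*11 - 85 = -550 - 85 = -635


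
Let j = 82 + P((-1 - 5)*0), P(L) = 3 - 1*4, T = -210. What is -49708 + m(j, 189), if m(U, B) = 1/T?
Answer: -10438681/210 ≈ -49708.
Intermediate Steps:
P(L) = -1 (P(L) = 3 - 4 = -1)
j = 81 (j = 82 - 1 = 81)
m(U, B) = -1/210 (m(U, B) = 1/(-210) = -1/210)
-49708 + m(j, 189) = -49708 - 1/210 = -10438681/210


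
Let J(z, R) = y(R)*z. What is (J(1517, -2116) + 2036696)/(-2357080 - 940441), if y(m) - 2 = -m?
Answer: -5249702/3297521 ≈ -1.5920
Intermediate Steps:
y(m) = 2 - m
J(z, R) = z*(2 - R) (J(z, R) = (2 - R)*z = z*(2 - R))
(J(1517, -2116) + 2036696)/(-2357080 - 940441) = (1517*(2 - 1*(-2116)) + 2036696)/(-2357080 - 940441) = (1517*(2 + 2116) + 2036696)/(-3297521) = (1517*2118 + 2036696)*(-1/3297521) = (3213006 + 2036696)*(-1/3297521) = 5249702*(-1/3297521) = -5249702/3297521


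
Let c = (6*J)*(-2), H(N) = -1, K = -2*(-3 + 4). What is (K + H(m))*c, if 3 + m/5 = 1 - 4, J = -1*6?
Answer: -216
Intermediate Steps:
J = -6
K = -2 (K = -2*1 = -2)
m = -30 (m = -15 + 5*(1 - 4) = -15 + 5*(-3) = -15 - 15 = -30)
c = 72 (c = (6*(-6))*(-2) = -36*(-2) = 72)
(K + H(m))*c = (-2 - 1)*72 = -3*72 = -216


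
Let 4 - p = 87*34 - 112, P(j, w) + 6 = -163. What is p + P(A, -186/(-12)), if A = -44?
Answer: -3011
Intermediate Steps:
P(j, w) = -169 (P(j, w) = -6 - 163 = -169)
p = -2842 (p = 4 - (87*34 - 112) = 4 - (2958 - 112) = 4 - 1*2846 = 4 - 2846 = -2842)
p + P(A, -186/(-12)) = -2842 - 169 = -3011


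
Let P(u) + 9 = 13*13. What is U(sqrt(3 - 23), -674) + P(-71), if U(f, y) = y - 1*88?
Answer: -602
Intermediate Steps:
P(u) = 160 (P(u) = -9 + 13*13 = -9 + 169 = 160)
U(f, y) = -88 + y (U(f, y) = y - 88 = -88 + y)
U(sqrt(3 - 23), -674) + P(-71) = (-88 - 674) + 160 = -762 + 160 = -602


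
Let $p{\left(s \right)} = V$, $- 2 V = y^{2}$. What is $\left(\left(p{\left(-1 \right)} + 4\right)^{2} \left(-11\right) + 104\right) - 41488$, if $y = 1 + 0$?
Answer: $- \frac{166075}{4} \approx -41519.0$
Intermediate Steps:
$y = 1$
$V = - \frac{1}{2}$ ($V = - \frac{1^{2}}{2} = \left(- \frac{1}{2}\right) 1 = - \frac{1}{2} \approx -0.5$)
$p{\left(s \right)} = - \frac{1}{2}$
$\left(\left(p{\left(-1 \right)} + 4\right)^{2} \left(-11\right) + 104\right) - 41488 = \left(\left(- \frac{1}{2} + 4\right)^{2} \left(-11\right) + 104\right) - 41488 = \left(\left(\frac{7}{2}\right)^{2} \left(-11\right) + 104\right) - 41488 = \left(\frac{49}{4} \left(-11\right) + 104\right) - 41488 = \left(- \frac{539}{4} + 104\right) - 41488 = - \frac{123}{4} - 41488 = - \frac{166075}{4}$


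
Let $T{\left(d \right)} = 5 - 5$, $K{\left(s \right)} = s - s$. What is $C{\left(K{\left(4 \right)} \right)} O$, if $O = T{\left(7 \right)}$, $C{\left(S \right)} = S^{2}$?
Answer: $0$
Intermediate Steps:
$K{\left(s \right)} = 0$
$T{\left(d \right)} = 0$ ($T{\left(d \right)} = 5 - 5 = 0$)
$O = 0$
$C{\left(K{\left(4 \right)} \right)} O = 0^{2} \cdot 0 = 0 \cdot 0 = 0$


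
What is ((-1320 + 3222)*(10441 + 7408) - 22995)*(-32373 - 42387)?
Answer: -2536293032280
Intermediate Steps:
((-1320 + 3222)*(10441 + 7408) - 22995)*(-32373 - 42387) = (1902*17849 - 22995)*(-74760) = (33948798 - 22995)*(-74760) = 33925803*(-74760) = -2536293032280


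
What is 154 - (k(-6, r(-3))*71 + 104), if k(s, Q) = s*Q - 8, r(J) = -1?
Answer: 192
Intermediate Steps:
k(s, Q) = -8 + Q*s (k(s, Q) = Q*s - 8 = -8 + Q*s)
154 - (k(-6, r(-3))*71 + 104) = 154 - ((-8 - 1*(-6))*71 + 104) = 154 - ((-8 + 6)*71 + 104) = 154 - (-2*71 + 104) = 154 - (-142 + 104) = 154 - 1*(-38) = 154 + 38 = 192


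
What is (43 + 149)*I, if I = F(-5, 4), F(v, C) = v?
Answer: -960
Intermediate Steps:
I = -5
(43 + 149)*I = (43 + 149)*(-5) = 192*(-5) = -960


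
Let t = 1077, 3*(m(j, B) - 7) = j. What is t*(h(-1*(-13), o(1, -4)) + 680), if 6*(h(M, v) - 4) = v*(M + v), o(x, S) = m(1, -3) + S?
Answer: 6717967/9 ≈ 7.4644e+5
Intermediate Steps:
m(j, B) = 7 + j/3
o(x, S) = 22/3 + S (o(x, S) = (7 + (⅓)*1) + S = (7 + ⅓) + S = 22/3 + S)
h(M, v) = 4 + v*(M + v)/6 (h(M, v) = 4 + (v*(M + v))/6 = 4 + v*(M + v)/6)
t*(h(-1*(-13), o(1, -4)) + 680) = 1077*((4 + (22/3 - 4)²/6 + (-1*(-13))*(22/3 - 4)/6) + 680) = 1077*((4 + (10/3)²/6 + (⅙)*13*(10/3)) + 680) = 1077*((4 + (⅙)*(100/9) + 65/9) + 680) = 1077*((4 + 50/27 + 65/9) + 680) = 1077*(353/27 + 680) = 1077*(18713/27) = 6717967/9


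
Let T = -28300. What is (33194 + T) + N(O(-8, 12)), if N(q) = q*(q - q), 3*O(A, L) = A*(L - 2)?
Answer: 4894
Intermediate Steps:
O(A, L) = A*(-2 + L)/3 (O(A, L) = (A*(L - 2))/3 = (A*(-2 + L))/3 = A*(-2 + L)/3)
N(q) = 0 (N(q) = q*0 = 0)
(33194 + T) + N(O(-8, 12)) = (33194 - 28300) + 0 = 4894 + 0 = 4894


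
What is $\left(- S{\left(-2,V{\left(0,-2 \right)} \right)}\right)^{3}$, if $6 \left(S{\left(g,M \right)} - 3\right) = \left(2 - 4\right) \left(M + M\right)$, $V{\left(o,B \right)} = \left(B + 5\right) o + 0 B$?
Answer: $-27$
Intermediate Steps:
$V{\left(o,B \right)} = o \left(5 + B\right)$ ($V{\left(o,B \right)} = \left(5 + B\right) o + 0 = o \left(5 + B\right) + 0 = o \left(5 + B\right)$)
$S{\left(g,M \right)} = 3 - \frac{2 M}{3}$ ($S{\left(g,M \right)} = 3 + \frac{\left(2 - 4\right) \left(M + M\right)}{6} = 3 + \frac{\left(-2\right) 2 M}{6} = 3 + \frac{\left(-4\right) M}{6} = 3 - \frac{2 M}{3}$)
$\left(- S{\left(-2,V{\left(0,-2 \right)} \right)}\right)^{3} = \left(- (3 - \frac{2 \cdot 0 \left(5 - 2\right)}{3})\right)^{3} = \left(- (3 - \frac{2 \cdot 0 \cdot 3}{3})\right)^{3} = \left(- (3 - 0)\right)^{3} = \left(- (3 + 0)\right)^{3} = \left(\left(-1\right) 3\right)^{3} = \left(-3\right)^{3} = -27$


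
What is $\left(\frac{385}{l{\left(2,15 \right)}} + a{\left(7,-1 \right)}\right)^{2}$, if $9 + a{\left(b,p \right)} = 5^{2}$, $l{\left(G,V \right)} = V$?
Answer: $\frac{15625}{9} \approx 1736.1$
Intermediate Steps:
$a{\left(b,p \right)} = 16$ ($a{\left(b,p \right)} = -9 + 5^{2} = -9 + 25 = 16$)
$\left(\frac{385}{l{\left(2,15 \right)}} + a{\left(7,-1 \right)}\right)^{2} = \left(\frac{385}{15} + 16\right)^{2} = \left(385 \cdot \frac{1}{15} + 16\right)^{2} = \left(\frac{77}{3} + 16\right)^{2} = \left(\frac{125}{3}\right)^{2} = \frac{15625}{9}$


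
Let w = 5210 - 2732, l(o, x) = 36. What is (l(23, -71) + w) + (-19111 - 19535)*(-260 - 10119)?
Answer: 401109348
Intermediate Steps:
w = 2478
(l(23, -71) + w) + (-19111 - 19535)*(-260 - 10119) = (36 + 2478) + (-19111 - 19535)*(-260 - 10119) = 2514 - 38646*(-10379) = 2514 + 401106834 = 401109348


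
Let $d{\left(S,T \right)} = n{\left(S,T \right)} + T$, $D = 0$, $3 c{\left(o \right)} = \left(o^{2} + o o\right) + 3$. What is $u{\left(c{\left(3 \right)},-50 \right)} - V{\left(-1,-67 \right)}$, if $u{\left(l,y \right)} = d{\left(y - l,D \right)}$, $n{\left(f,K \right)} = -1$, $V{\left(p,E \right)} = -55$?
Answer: $54$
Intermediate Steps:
$c{\left(o \right)} = 1 + \frac{2 o^{2}}{3}$ ($c{\left(o \right)} = \frac{\left(o^{2} + o o\right) + 3}{3} = \frac{\left(o^{2} + o^{2}\right) + 3}{3} = \frac{2 o^{2} + 3}{3} = \frac{3 + 2 o^{2}}{3} = 1 + \frac{2 o^{2}}{3}$)
$d{\left(S,T \right)} = -1 + T$
$u{\left(l,y \right)} = -1$ ($u{\left(l,y \right)} = -1 + 0 = -1$)
$u{\left(c{\left(3 \right)},-50 \right)} - V{\left(-1,-67 \right)} = -1 - -55 = -1 + 55 = 54$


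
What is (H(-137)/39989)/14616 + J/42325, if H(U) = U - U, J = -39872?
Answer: -39872/42325 ≈ -0.94204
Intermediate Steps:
H(U) = 0
(H(-137)/39989)/14616 + J/42325 = (0/39989)/14616 - 39872/42325 = (0*(1/39989))*(1/14616) - 39872*1/42325 = 0*(1/14616) - 39872/42325 = 0 - 39872/42325 = -39872/42325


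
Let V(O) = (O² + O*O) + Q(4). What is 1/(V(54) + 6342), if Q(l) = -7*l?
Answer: 1/12146 ≈ 8.2332e-5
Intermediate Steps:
V(O) = -28 + 2*O² (V(O) = (O² + O*O) - 7*4 = (O² + O²) - 28 = 2*O² - 28 = -28 + 2*O²)
1/(V(54) + 6342) = 1/((-28 + 2*54²) + 6342) = 1/((-28 + 2*2916) + 6342) = 1/((-28 + 5832) + 6342) = 1/(5804 + 6342) = 1/12146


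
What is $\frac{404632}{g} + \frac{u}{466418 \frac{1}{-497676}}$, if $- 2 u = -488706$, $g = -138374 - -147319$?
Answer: $- \frac{543800205352142}{2086054505} \approx -2.6068 \cdot 10^{5}$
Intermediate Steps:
$g = 8945$ ($g = -138374 + 147319 = 8945$)
$u = 244353$ ($u = \left(- \frac{1}{2}\right) \left(-488706\right) = 244353$)
$\frac{404632}{g} + \frac{u}{466418 \frac{1}{-497676}} = \frac{404632}{8945} + \frac{244353}{466418 \frac{1}{-497676}} = 404632 \cdot \frac{1}{8945} + \frac{244353}{466418 \left(- \frac{1}{497676}\right)} = \frac{404632}{8945} + \frac{244353}{- \frac{233209}{248838}} = \frac{404632}{8945} + 244353 \left(- \frac{248838}{233209}\right) = \frac{404632}{8945} - \frac{60804311814}{233209} = - \frac{543800205352142}{2086054505}$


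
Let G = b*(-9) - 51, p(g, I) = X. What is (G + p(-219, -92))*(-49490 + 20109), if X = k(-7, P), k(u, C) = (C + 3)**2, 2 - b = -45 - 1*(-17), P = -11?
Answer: 7550917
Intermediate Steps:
b = 30 (b = 2 - (-45 - 1*(-17)) = 2 - (-45 + 17) = 2 - 1*(-28) = 2 + 28 = 30)
k(u, C) = (3 + C)**2
X = 64 (X = (3 - 11)**2 = (-8)**2 = 64)
p(g, I) = 64
G = -321 (G = 30*(-9) - 51 = -270 - 51 = -321)
(G + p(-219, -92))*(-49490 + 20109) = (-321 + 64)*(-49490 + 20109) = -257*(-29381) = 7550917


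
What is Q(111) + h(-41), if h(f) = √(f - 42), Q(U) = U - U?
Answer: I*√83 ≈ 9.1104*I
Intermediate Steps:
Q(U) = 0
h(f) = √(-42 + f)
Q(111) + h(-41) = 0 + √(-42 - 41) = 0 + √(-83) = 0 + I*√83 = I*√83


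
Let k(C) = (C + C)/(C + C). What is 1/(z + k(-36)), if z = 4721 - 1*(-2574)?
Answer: 1/7296 ≈ 0.00013706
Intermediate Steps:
k(C) = 1 (k(C) = (2*C)/((2*C)) = (2*C)*(1/(2*C)) = 1)
z = 7295 (z = 4721 + 2574 = 7295)
1/(z + k(-36)) = 1/(7295 + 1) = 1/7296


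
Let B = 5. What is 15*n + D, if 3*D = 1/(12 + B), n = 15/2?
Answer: 11477/102 ≈ 112.52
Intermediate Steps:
n = 15/2 (n = 15*(½) = 15/2 ≈ 7.5000)
D = 1/51 (D = 1/(3*(12 + 5)) = (⅓)/17 = (⅓)*(1/17) = 1/51 ≈ 0.019608)
15*n + D = 15*(15/2) + 1/51 = 225/2 + 1/51 = 11477/102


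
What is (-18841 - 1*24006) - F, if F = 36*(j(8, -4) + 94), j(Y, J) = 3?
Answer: -46339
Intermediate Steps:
F = 3492 (F = 36*(3 + 94) = 36*97 = 3492)
(-18841 - 1*24006) - F = (-18841 - 1*24006) - 1*3492 = (-18841 - 24006) - 3492 = -42847 - 3492 = -46339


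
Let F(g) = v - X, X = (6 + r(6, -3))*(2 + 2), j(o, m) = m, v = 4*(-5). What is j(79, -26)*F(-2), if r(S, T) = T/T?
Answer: 1248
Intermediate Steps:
v = -20
r(S, T) = 1
X = 28 (X = (6 + 1)*(2 + 2) = 7*4 = 28)
F(g) = -48 (F(g) = -20 - 1*28 = -20 - 28 = -48)
j(79, -26)*F(-2) = -26*(-48) = 1248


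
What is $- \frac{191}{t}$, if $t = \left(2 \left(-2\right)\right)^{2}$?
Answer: $- \frac{191}{16} \approx -11.938$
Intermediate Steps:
$t = 16$ ($t = \left(-4\right)^{2} = 16$)
$- \frac{191}{t} = - \frac{191}{16}$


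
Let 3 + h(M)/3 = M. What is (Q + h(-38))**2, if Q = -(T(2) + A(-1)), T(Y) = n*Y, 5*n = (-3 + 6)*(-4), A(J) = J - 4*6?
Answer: 217156/25 ≈ 8686.2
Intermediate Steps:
A(J) = -24 + J (A(J) = J - 24 = -24 + J)
h(M) = -9 + 3*M
n = -12/5 (n = ((-3 + 6)*(-4))/5 = (3*(-4))/5 = (1/5)*(-12) = -12/5 ≈ -2.4000)
T(Y) = -12*Y/5
Q = 149/5 (Q = -(-12/5*2 + (-24 - 1)) = -(-24/5 - 25) = -1*(-149/5) = 149/5 ≈ 29.800)
(Q + h(-38))**2 = (149/5 + (-9 + 3*(-38)))**2 = (149/5 + (-9 - 114))**2 = (149/5 - 123)**2 = (-466/5)**2 = 217156/25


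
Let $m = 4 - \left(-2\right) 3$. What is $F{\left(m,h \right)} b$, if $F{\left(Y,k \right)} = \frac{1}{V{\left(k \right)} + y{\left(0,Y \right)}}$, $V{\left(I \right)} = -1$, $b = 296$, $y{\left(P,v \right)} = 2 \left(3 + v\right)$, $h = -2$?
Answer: $\frac{296}{25} \approx 11.84$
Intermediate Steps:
$y{\left(P,v \right)} = 6 + 2 v$
$m = 10$ ($m = 4 - -6 = 4 + 6 = 10$)
$F{\left(Y,k \right)} = \frac{1}{5 + 2 Y}$ ($F{\left(Y,k \right)} = \frac{1}{-1 + \left(6 + 2 Y\right)} = \frac{1}{5 + 2 Y}$)
$F{\left(m,h \right)} b = \frac{1}{5 + 2 \cdot 10} \cdot 296 = \frac{1}{5 + 20} \cdot 296 = \frac{1}{25} \cdot 296 = \frac{296}{25}$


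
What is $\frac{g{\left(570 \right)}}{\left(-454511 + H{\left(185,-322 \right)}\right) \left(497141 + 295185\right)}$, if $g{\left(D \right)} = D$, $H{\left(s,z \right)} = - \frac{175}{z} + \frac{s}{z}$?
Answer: $- \frac{15295}{9663244342996} \approx -1.5828 \cdot 10^{-9}$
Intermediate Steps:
$\frac{g{\left(570 \right)}}{\left(-454511 + H{\left(185,-322 \right)}\right) \left(497141 + 295185\right)} = \frac{570}{\left(-454511 + \frac{-175 + 185}{-322}\right) \left(497141 + 295185\right)} = \frac{570}{\left(-454511 - \frac{5}{161}\right) 792326} = \frac{570}{\left(- \frac{73176276}{161}\right) 792326} = \frac{570}{- \frac{57979466057976}{161}} = 570 \left(- \frac{161}{57979466057976}\right) = - \frac{15295}{9663244342996}$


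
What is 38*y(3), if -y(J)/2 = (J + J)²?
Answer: -2736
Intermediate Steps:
y(J) = -8*J² (y(J) = -2*(J + J)² = -2*4*J² = -8*J²)
38*y(3) = 38*(-8*3²) = 38*(-8*9) = 38*(-72) = -2736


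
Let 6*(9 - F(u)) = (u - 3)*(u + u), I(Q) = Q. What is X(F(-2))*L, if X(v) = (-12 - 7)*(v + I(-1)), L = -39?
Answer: 3458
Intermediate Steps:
F(u) = 9 - u*(-3 + u)/3 (F(u) = 9 - (u - 3)*(u + u)/6 = 9 - (-3 + u)*2*u/6 = 9 - u*(-3 + u)/3)
X(v) = 19 - 19*v (X(v) = (-12 - 7)*(v - 1) = -19*(-1 + v) = 19 - 19*v)
X(F(-2))*L = (19 - 19*(9 - 2 - 1/3*(-2)**2))*(-39) = (19 - 19*(9 - 2 - 1/3*4))*(-39) = (19 - 19*(9 - 2 - 4/3))*(-39) = (19 - 19*17/3)*(-39) = (19 - 323/3)*(-39) = -266/3*(-39) = 3458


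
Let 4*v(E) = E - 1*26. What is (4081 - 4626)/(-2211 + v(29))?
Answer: 2180/8841 ≈ 0.24658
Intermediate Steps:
v(E) = -13/2 + E/4 (v(E) = (E - 1*26)/4 = (E - 26)/4 = (-26 + E)/4 = -13/2 + E/4)
(4081 - 4626)/(-2211 + v(29)) = (4081 - 4626)/(-2211 + (-13/2 + (1/4)*29)) = -545/(-2211 + (-13/2 + 29/4)) = -545/(-2211 + 3/4) = -545/(-8841/4) = -545*(-4/8841) = 2180/8841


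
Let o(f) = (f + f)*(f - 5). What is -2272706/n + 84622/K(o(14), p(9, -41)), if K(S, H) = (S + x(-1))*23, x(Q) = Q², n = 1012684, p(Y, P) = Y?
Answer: 36235234617/2946404098 ≈ 12.298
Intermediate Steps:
o(f) = 2*f*(-5 + f) (o(f) = (2*f)*(-5 + f) = 2*f*(-5 + f))
K(S, H) = 23 + 23*S (K(S, H) = (S + (-1)²)*23 = (S + 1)*23 = (1 + S)*23 = 23 + 23*S)
-2272706/n + 84622/K(o(14), p(9, -41)) = -2272706/1012684 + 84622/(23 + 23*(2*14*(-5 + 14))) = -2272706*1/1012684 + 84622/(23 + 23*(2*14*9)) = -1136353/506342 + 84622/(23 + 23*252) = -1136353/506342 + 84622/(23 + 5796) = -1136353/506342 + 84622/5819 = 36235234617/2946404098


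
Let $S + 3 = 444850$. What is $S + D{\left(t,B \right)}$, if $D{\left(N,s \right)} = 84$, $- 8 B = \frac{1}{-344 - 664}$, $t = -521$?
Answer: $444931$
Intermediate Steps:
$B = \frac{1}{8064}$ ($B = - \frac{1}{8 \left(-344 - 664\right)} = - \frac{1}{8 \left(-1008\right)} = \left(- \frac{1}{8}\right) \left(- \frac{1}{1008}\right) = \frac{1}{8064} \approx 0.00012401$)
$S = 444847$ ($S = -3 + 444850 = 444847$)
$S + D{\left(t,B \right)} = 444847 + 84 = 444931$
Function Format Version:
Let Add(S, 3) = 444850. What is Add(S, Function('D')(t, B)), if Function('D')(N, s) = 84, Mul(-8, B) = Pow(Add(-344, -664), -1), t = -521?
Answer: 444931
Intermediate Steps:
B = Rational(1, 8064) (B = Mul(Rational(-1, 8), Pow(Add(-344, -664), -1)) = Mul(Rational(-1, 8), Pow(-1008, -1)) = Mul(Rational(-1, 8), Rational(-1, 1008)) = Rational(1, 8064) ≈ 0.00012401)
S = 444847 (S = Add(-3, 444850) = 444847)
Add(S, Function('D')(t, B)) = Add(444847, 84) = 444931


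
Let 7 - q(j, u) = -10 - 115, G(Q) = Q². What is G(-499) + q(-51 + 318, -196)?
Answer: 249133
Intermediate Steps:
q(j, u) = 132 (q(j, u) = 7 - (-10 - 115) = 7 - 1*(-125) = 7 + 125 = 132)
G(-499) + q(-51 + 318, -196) = (-499)² + 132 = 249001 + 132 = 249133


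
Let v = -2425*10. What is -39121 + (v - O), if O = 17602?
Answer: -80973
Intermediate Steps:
v = -24250
-39121 + (v - O) = -39121 + (-24250 - 1*17602) = -39121 + (-24250 - 17602) = -39121 - 41852 = -80973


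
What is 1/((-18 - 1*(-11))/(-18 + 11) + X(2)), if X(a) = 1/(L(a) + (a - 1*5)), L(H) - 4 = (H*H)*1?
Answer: ⅚ ≈ 0.83333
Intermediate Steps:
L(H) = 4 + H² (L(H) = 4 + (H*H)*1 = 4 + H²*1 = 4 + H²)
X(a) = 1/(-1 + a + a²) (X(a) = 1/((4 + a²) + (a - 1*5)) = 1/((4 + a²) + (a - 5)) = 1/((4 + a²) + (-5 + a)) = 1/(-1 + a + a²))
1/((-18 - 1*(-11))/(-18 + 11) + X(2)) = 1/((-18 - 1*(-11))/(-18 + 11) + 1/(-1 + 2 + 2²)) = 1/((-18 + 11)/(-7) + 1/(-1 + 2 + 4)) = 1/(-7*(-⅐) + 1/5) = 1/(1 + ⅕) = 1/(6/5) = ⅚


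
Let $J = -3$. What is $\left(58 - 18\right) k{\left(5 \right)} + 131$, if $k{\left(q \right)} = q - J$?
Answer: $451$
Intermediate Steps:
$k{\left(q \right)} = 3 + q$ ($k{\left(q \right)} = q - -3 = q + 3 = 3 + q$)
$\left(58 - 18\right) k{\left(5 \right)} + 131 = \left(58 - 18\right) \left(3 + 5\right) + 131 = 40 \cdot 8 + 131 = 320 + 131 = 451$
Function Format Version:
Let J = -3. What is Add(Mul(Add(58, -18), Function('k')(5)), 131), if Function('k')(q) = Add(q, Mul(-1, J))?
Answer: 451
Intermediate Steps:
Function('k')(q) = Add(3, q) (Function('k')(q) = Add(q, Mul(-1, -3)) = Add(q, 3) = Add(3, q))
Add(Mul(Add(58, -18), Function('k')(5)), 131) = Add(Mul(Add(58, -18), Add(3, 5)), 131) = Add(Mul(40, 8), 131) = Add(320, 131) = 451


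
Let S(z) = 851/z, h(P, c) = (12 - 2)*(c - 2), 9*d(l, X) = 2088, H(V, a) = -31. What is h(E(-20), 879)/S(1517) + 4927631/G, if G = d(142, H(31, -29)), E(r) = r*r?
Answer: 196755753/5336 ≈ 36873.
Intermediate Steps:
E(r) = r²
d(l, X) = 232 (d(l, X) = (⅑)*2088 = 232)
h(P, c) = -20 + 10*c (h(P, c) = 10*(-2 + c) = -20 + 10*c)
G = 232
h(E(-20), 879)/S(1517) + 4927631/G = (-20 + 10*879)/((851/1517)) + 4927631/232 = (-20 + 8790)/((851*(1/1517))) + 4927631*(1/232) = 8770/(23/41) + 4927631/232 = 8770*(41/23) + 4927631/232 = 359570/23 + 4927631/232 = 196755753/5336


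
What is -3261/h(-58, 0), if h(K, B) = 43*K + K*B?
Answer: 3261/2494 ≈ 1.3075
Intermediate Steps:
h(K, B) = 43*K + B*K
-3261/h(-58, 0) = -3261*(-1/(58*(43 + 0))) = -3261/((-58*43)) = -3261/(-2494) = -3261*(-1/2494) = 3261/2494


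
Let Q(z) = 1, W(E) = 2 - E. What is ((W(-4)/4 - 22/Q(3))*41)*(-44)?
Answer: 36982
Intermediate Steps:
((W(-4)/4 - 22/Q(3))*41)*(-44) = (((2 - 1*(-4))/4 - 22/1)*41)*(-44) = (((2 + 4)*(¼) - 22*1)*41)*(-44) = ((6*(¼) - 22)*41)*(-44) = ((3/2 - 22)*41)*(-44) = -41/2*41*(-44) = -1681/2*(-44) = 36982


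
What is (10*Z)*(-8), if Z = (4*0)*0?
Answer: 0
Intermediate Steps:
Z = 0 (Z = 0*0 = 0)
(10*Z)*(-8) = (10*0)*(-8) = 0*(-8) = 0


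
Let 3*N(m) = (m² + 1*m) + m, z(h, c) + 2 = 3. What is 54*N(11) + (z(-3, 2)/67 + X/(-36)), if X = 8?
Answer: 1551997/603 ≈ 2573.8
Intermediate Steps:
z(h, c) = 1 (z(h, c) = -2 + 3 = 1)
N(m) = m²/3 + 2*m/3 (N(m) = ((m² + 1*m) + m)/3 = ((m² + m) + m)/3 = ((m + m²) + m)/3 = (m² + 2*m)/3 = m²/3 + 2*m/3)
54*N(11) + (z(-3, 2)/67 + X/(-36)) = 54*((⅓)*11*(2 + 11)) + (1/67 + 8/(-36)) = 54*((⅓)*11*13) + (1*(1/67) + 8*(-1/36)) = 54*(143/3) + (1/67 - 2/9) = 2574 - 125/603 = 1551997/603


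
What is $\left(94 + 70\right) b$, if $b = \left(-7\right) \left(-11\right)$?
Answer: $12628$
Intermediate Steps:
$b = 77$
$\left(94 + 70\right) b = \left(94 + 70\right) 77 = 164 \cdot 77 = 12628$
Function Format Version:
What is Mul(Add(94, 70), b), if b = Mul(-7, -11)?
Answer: 12628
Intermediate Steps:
b = 77
Mul(Add(94, 70), b) = Mul(Add(94, 70), 77) = Mul(164, 77) = 12628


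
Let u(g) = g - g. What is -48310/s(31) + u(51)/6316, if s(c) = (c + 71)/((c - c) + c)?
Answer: -748805/51 ≈ -14682.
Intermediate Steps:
u(g) = 0
s(c) = (71 + c)/c (s(c) = (71 + c)/(0 + c) = (71 + c)/c)
-48310/s(31) + u(51)/6316 = -48310*31/(71 + 31) + 0/6316 = -48310/((1/31)*102) + 0*(1/6316) = -48310/102/31 + 0 = -48310*31/102 + 0 = -748805/51 + 0 = -748805/51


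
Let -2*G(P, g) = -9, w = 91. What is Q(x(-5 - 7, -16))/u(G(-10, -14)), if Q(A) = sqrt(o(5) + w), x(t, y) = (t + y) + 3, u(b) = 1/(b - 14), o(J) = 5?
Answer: -38*sqrt(6) ≈ -93.081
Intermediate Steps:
G(P, g) = 9/2 (G(P, g) = -1/2*(-9) = 9/2)
u(b) = 1/(-14 + b)
x(t, y) = 3 + t + y
Q(A) = 4*sqrt(6) (Q(A) = sqrt(5 + 91) = sqrt(96) = 4*sqrt(6))
Q(x(-5 - 7, -16))/u(G(-10, -14)) = (4*sqrt(6))/(1/(-14 + 9/2)) = (4*sqrt(6))/(1/(-19/2)) = (4*sqrt(6))/(-2/19) = (4*sqrt(6))*(-19/2) = -38*sqrt(6)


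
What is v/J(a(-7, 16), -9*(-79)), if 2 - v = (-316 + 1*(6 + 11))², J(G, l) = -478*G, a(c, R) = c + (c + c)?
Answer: -89399/10038 ≈ -8.9061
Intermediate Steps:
a(c, R) = 3*c (a(c, R) = c + 2*c = 3*c)
v = -89399 (v = 2 - (-316 + 1*(6 + 11))² = 2 - (-316 + 1*17)² = 2 - (-316 + 17)² = 2 - 1*(-299)² = 2 - 1*89401 = 2 - 89401 = -89399)
v/J(a(-7, 16), -9*(-79)) = -89399/((-1434*(-7))) = -89399/((-478*(-21))) = -89399/10038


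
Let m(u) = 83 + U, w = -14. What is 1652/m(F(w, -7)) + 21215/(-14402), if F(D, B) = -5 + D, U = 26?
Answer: 21479669/1569818 ≈ 13.683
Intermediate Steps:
m(u) = 109 (m(u) = 83 + 26 = 109)
1652/m(F(w, -7)) + 21215/(-14402) = 1652/109 + 21215/(-14402) = 1652*(1/109) + 21215*(-1/14402) = 1652/109 - 21215/14402 = 21479669/1569818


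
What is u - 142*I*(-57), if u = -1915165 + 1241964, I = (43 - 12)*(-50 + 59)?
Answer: 1585025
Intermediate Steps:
I = 279 (I = 31*9 = 279)
u = -673201
u - 142*I*(-57) = -673201 - 142*279*(-57) = -673201 - 39618*(-57) = -673201 + 2258226 = 1585025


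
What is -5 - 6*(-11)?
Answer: 61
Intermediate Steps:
-5 - 6*(-11) = -5 + 66 = 61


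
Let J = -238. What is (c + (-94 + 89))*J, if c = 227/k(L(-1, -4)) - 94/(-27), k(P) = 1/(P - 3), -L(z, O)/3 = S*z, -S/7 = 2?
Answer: 65651348/27 ≈ 2.4315e+6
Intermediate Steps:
S = -14 (S = -7*2 = -14)
L(z, O) = 42*z (L(z, O) = -(-42)*z = 42*z)
k(P) = 1/(-3 + P)
c = -275711/27 (c = 227/(1/(-3 + 42*(-1))) - 94/(-27) = 227/(1/(-3 - 42)) - 94*(-1/27) = 227/(1/(-45)) + 94/27 = 227/(-1/45) + 94/27 = 227*(-45) + 94/27 = -10215 + 94/27 = -275711/27 ≈ -10212.)
(c + (-94 + 89))*J = (-275711/27 + (-94 + 89))*(-238) = (-275711/27 - 5)*(-238) = -275846/27*(-238) = 65651348/27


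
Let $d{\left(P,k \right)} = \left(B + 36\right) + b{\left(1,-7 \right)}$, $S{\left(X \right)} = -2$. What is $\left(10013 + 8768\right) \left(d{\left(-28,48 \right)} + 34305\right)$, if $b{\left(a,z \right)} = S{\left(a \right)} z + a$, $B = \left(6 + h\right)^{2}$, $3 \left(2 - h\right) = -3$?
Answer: $646761297$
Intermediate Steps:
$h = 3$ ($h = 2 - -1 = 2 + 1 = 3$)
$B = 81$ ($B = \left(6 + 3\right)^{2} = 9^{2} = 81$)
$b{\left(a,z \right)} = a - 2 z$ ($b{\left(a,z \right)} = - 2 z + a = a - 2 z$)
$d{\left(P,k \right)} = 132$ ($d{\left(P,k \right)} = \left(81 + 36\right) + \left(1 - -14\right) = 117 + \left(1 + 14\right) = 117 + 15 = 132$)
$\left(10013 + 8768\right) \left(d{\left(-28,48 \right)} + 34305\right) = \left(10013 + 8768\right) \left(132 + 34305\right) = 18781 \cdot 34437 = 646761297$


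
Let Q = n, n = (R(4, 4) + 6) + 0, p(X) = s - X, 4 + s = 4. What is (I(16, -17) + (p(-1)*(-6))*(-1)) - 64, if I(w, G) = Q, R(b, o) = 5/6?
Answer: -307/6 ≈ -51.167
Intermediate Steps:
s = 0 (s = -4 + 4 = 0)
R(b, o) = 5/6 (R(b, o) = 5*(1/6) = 5/6)
p(X) = -X (p(X) = 0 - X = -X)
n = 41/6 (n = (5/6 + 6) + 0 = 41/6 + 0 = 41/6 ≈ 6.8333)
Q = 41/6 ≈ 6.8333
I(w, G) = 41/6
(I(16, -17) + (p(-1)*(-6))*(-1)) - 64 = (41/6 + (-1*(-1)*(-6))*(-1)) - 64 = (41/6 + (1*(-6))*(-1)) - 64 = (41/6 - 6*(-1)) - 64 = (41/6 + 6) - 64 = 77/6 - 64 = -307/6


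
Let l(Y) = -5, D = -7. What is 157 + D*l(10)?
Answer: 192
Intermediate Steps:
157 + D*l(10) = 157 - 7*(-5) = 157 + 35 = 192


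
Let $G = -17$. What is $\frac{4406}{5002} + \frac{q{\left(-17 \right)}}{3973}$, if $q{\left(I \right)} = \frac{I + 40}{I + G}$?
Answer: $\frac{297528123}{337840082} \approx 0.88068$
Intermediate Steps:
$q{\left(I \right)} = \frac{40 + I}{-17 + I}$ ($q{\left(I \right)} = \frac{I + 40}{I - 17} = \frac{40 + I}{-17 + I}$)
$\frac{4406}{5002} + \frac{q{\left(-17 \right)}}{3973} = \frac{4406}{5002} + \frac{\frac{1}{-17 - 17} \left(40 - 17\right)}{3973} = 4406 \cdot \frac{1}{5002} + \frac{1}{-34} \cdot 23 \cdot \frac{1}{3973} = \frac{2203}{2501} + \left(- \frac{1}{34}\right) 23 \cdot \frac{1}{3973} = \frac{2203}{2501} - \frac{23}{135082} = \frac{297528123}{337840082}$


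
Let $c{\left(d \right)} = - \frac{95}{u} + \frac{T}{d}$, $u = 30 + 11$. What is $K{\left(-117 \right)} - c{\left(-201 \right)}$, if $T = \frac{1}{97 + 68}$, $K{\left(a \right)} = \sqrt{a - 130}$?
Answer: $\frac{3150716}{1359765} + i \sqrt{247} \approx 2.3171 + 15.716 i$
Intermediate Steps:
$u = 41$
$K{\left(a \right)} = \sqrt{-130 + a}$
$T = \frac{1}{165} \approx 0.0060606$
$c{\left(d \right)} = - \frac{95}{41} + \frac{1}{165 d}$
$K{\left(-117 \right)} - c{\left(-201 \right)} = \sqrt{-130 - 117} - \frac{41 - -3150675}{6765 \left(-201\right)} = \sqrt{-247} - \frac{1}{6765} \left(- \frac{1}{201}\right) \left(41 + 3150675\right) = i \sqrt{247} - \frac{1}{6765} \left(- \frac{1}{201}\right) 3150716 = i \sqrt{247} - - \frac{3150716}{1359765} = i \sqrt{247} + \frac{3150716}{1359765} = \frac{3150716}{1359765} + i \sqrt{247}$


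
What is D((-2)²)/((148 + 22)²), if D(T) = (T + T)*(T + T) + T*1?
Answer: 1/425 ≈ 0.0023529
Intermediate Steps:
D(T) = T + 4*T² (D(T) = (2*T)*(2*T) + T = 4*T² + T = T + 4*T²)
D((-2)²)/((148 + 22)²) = ((-2)²*(1 + 4*(-2)²))/((148 + 22)²) = (4*(1 + 4*4))/(170²) = (4*(1 + 16))/28900 = (4*17)*(1/28900) = 68*(1/28900) = 1/425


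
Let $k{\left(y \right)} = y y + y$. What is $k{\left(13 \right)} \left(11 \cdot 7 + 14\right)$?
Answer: $16562$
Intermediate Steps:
$k{\left(y \right)} = y + y^{2}$ ($k{\left(y \right)} = y^{2} + y = y + y^{2}$)
$k{\left(13 \right)} \left(11 \cdot 7 + 14\right) = 13 \left(1 + 13\right) \left(11 \cdot 7 + 14\right) = 13 \cdot 14 \left(77 + 14\right) = 182 \cdot 91 = 16562$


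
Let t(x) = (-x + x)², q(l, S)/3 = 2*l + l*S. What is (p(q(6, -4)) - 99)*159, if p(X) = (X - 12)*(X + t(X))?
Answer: 259011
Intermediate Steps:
q(l, S) = 6*l + 3*S*l (q(l, S) = 3*(2*l + l*S) = 3*(2*l + S*l) = 6*l + 3*S*l)
t(x) = 0 (t(x) = 0² = 0)
p(X) = X*(-12 + X) (p(X) = (X - 12)*(X + 0) = (-12 + X)*X = X*(-12 + X))
(p(q(6, -4)) - 99)*159 = ((3*6*(2 - 4))*(-12 + 3*6*(2 - 4)) - 99)*159 = ((3*6*(-2))*(-12 + 3*6*(-2)) - 99)*159 = (-36*(-12 - 36) - 99)*159 = (-36*(-48) - 99)*159 = (1728 - 99)*159 = 1629*159 = 259011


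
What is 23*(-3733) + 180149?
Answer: 94290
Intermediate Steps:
23*(-3733) + 180149 = -85859 + 180149 = 94290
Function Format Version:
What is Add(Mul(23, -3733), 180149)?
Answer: 94290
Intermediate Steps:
Add(Mul(23, -3733), 180149) = Add(-85859, 180149) = 94290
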